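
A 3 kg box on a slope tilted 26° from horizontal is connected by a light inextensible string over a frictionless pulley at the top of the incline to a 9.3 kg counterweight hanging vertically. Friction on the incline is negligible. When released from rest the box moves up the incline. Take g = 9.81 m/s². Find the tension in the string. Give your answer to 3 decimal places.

32.007 N

For the box on the incline: the weight component along the slope is m₁g sin 26° = 3 × 9.81 × 0.4384 = 12.902 N and the normal force is N = m₁g cos 26° = 26.452 N.
Newton's second law for the box (up-slope positive): T − 12.902 = 3 a. For the hanging counterweight (downward positive): 9.3 × 9.81 − T = 9.3 a.
Adding the two equations eliminates T: 78.331 = 12.3 a, so a = 6.3684 m/s².
Then from the hanging counterweight's equation, T = 9.3 × (9.81 − 6.3684) = 32.007 N.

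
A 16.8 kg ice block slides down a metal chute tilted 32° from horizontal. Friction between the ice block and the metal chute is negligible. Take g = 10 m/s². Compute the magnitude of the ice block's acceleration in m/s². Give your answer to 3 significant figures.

5.30 m/s²

Resolving the weight along the incline: the component pulling the ice block down the slope is mg sin 32° = 16.8 × 10 × 0.5299 = 89.023 N, and the normal force is N = mg cos 32° = 16.8 × 10 × 0.8480 = 142.464 N.
With no friction the net force along the incline is 89.023 N, so a = g sin 32° = 89.023 / 16.8 = 5.2990 m/s².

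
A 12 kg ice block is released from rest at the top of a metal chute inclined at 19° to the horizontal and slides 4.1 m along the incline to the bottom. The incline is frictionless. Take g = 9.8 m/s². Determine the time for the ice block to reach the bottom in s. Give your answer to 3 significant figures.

The weight component along the incline is mg sin 19° = 38.287 N and the normal force is N = mg cos 19° = 111.193 N.
With no friction, a = g sin 19° = 3.1906 m/s².
Starting from rest, L = ½at², so t = √(2L/a) = √(2 × 4.1 / 3.1906) = 1.6031 s.

1.60 s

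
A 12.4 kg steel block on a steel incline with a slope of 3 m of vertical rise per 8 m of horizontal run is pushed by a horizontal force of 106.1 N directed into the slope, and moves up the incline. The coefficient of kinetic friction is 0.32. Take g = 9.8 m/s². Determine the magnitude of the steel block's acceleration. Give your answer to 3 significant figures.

The horizontal push has components F cos 20.56° = 106.1 × 0.9363 = 99.341 N up the incline and F sin 20.56° = 106.1 × 0.3511 = 37.252 N pressing into the surface.
The normal force is therefore N = mg cos 20.56° + F sin 20.56° = 113.779 + 37.252 = 151.031 N, and kinetic friction down the slope is μN = 0.32 × 151.031 = 48.330 N.
Along the incline: F cos 20.56° − mg sin 20.56° − μN = ma, so 99.341 − 42.666 − 48.330 = 12.4 a, giving a = 0.6730 m/s².

0.673 m/s²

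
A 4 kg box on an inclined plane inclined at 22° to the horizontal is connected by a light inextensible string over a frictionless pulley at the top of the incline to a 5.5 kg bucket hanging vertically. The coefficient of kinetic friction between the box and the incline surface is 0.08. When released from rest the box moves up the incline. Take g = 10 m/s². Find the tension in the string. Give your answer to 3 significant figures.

For the box on the incline: the weight component along the slope is m₁g sin 22° = 4 × 10 × 0.3746 = 14.984 N and the normal force is N = m₁g cos 22° = 37.087 N.
Kinetic friction opposes the box's motion up the incline: f = μN = 0.08 × 37.087 = 2.967 N acting down the slope.
Newton's second law for the box (up-slope positive): T − 14.984 − 2.967 = 4 a. For the hanging bucket (downward positive): 5.5 × 10 − T = 5.5 a.
Adding the two equations eliminates T: 37.049 = 9.5 a, so a = 3.8999 m/s².
Then from the hanging bucket's equation, T = 5.5 × (10 − 3.8999) = 33.551 N.

33.6 N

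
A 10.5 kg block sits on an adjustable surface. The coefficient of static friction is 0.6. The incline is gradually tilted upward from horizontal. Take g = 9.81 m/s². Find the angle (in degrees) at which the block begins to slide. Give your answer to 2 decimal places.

30.96°

At the threshold of sliding, static friction is at its maximum μ_s N and exactly balances the weight component along the incline: mg sin θ = μ_s mg cos θ.
Hence tan θ = μ_s = 0.6, so θ = arctan(0.6) = 30.9638°.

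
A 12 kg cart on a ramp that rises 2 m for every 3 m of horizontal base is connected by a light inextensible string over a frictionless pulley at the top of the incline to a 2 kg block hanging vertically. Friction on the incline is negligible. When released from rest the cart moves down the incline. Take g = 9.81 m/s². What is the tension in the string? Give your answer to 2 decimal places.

For the cart on the incline: the weight component along the slope is m₁g sin 33.69° = 12 × 9.81 × 0.5547 = 65.299 N and the normal force is N = m₁g cos 33.69° = 97.949 N.
Newton's second law for the cart (down-slope positive): 65.299 − T = 12 a. For the hanging block (upward positive): T − 2 × 9.81 = 2 a.
Adding the two equations eliminates T: 45.679 = 14 a, so a = 3.2628 m/s².
Then from the hanging block's equation, T = 2 × (9.81 + 3.2628) = 26.146 N.

26.15 N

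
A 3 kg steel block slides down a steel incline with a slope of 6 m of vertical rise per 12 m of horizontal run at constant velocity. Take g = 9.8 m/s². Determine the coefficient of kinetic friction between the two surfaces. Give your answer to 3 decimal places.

At constant velocity the net force along the incline is zero: mg sin 26.57° = μ mg cos 26.57°.
So μ = tan 26.57° = 0.4472 / 0.8944 = 0.5000.

0.500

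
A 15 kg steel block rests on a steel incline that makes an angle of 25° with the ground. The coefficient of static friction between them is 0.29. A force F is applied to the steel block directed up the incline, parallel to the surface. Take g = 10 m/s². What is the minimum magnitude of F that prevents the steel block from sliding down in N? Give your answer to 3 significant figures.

The normal force is N = mg cos 25° = 135.946 N. With F at its minimum the steel block is on the verge of sliding down, so static friction is at its maximum μ_s N = 0.29 × 135.946 = 39.424 N and acts up the slope.
Equilibrium along the incline: F + μ_s N = mg sin 25°, so F = 63.393 − 39.424 = 23.969 N.

24.0 N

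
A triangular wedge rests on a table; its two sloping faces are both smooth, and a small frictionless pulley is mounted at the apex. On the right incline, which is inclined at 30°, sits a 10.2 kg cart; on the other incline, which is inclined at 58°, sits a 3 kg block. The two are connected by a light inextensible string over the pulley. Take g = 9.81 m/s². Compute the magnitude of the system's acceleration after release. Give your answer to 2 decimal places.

1.90 m/s²

Resolve each weight along its own incline: the 10.2 kg mass has component 10.2 × 9.81 × sin 30° = 50.031 N down its slope, and the 3 kg mass has 3 × 9.81 × sin 58° = 24.958 N down its slope.
The 10.2 kg side's 50.031 N exceeds the other side's 24.958 N, so that mass slides down and the 3 kg mass slides up. Taking that direction as positive, Newton's second law for the whole system gives 50.031 − 24.958 = (10.2 + 3) a, so a = 25.073 / 13.2 = 1.8995 m/s².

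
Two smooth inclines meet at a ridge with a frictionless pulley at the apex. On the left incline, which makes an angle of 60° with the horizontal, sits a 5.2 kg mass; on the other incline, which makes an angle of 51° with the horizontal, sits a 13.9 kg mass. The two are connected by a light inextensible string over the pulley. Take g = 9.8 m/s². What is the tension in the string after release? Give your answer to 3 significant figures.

Resolve each weight along its own incline: the 5.2 kg mass has component 5.2 × 9.8 × sin 60° = 44.133 N down its slope, and the 13.9 kg mass has 13.9 × 9.8 × sin 51° = 105.863 N down its slope.
The 13.9 kg side's 105.863 N exceeds the other side's 44.133 N, so that mass slides down and the 5.2 kg mass slides up. Taking that direction as positive, Newton's second law for the whole system gives 105.863 − 44.133 = (5.2 + 13.9) a, so a = 61.730 / 19.1 = 3.2319 m/s².
For the 5.2 kg mass (up-slope positive): T − 44.133 = 5.2 × 3.2319, so T = 60.939 N.

60.9 N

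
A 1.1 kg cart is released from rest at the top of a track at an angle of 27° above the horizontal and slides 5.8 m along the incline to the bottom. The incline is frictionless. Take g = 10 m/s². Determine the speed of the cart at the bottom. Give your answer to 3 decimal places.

The weight component along the incline is mg sin 27° = 4.994 N and the normal force is N = mg cos 27° = 9.801 N.
With no friction, a = g sin 27° = 4.5399 m/s².
Starting from rest over a distance of 5.8 m, v² = 2aL = 2 × 4.5399 × 5.8 = 52.6628, so v = 7.2569 m/s.

7.257 m/s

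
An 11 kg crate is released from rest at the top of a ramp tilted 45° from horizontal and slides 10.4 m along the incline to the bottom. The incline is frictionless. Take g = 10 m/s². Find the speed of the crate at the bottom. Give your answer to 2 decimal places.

The weight component along the incline is mg sin 45° = 77.782 N and the normal force is N = mg cos 45° = 77.782 N.
With no friction, a = g sin 45° = 7.0711 m/s².
Starting from rest over a distance of 10.4 m, v² = 2aL = 2 × 7.0711 × 10.4 = 147.0789, so v = 12.1276 m/s.

12.13 m/s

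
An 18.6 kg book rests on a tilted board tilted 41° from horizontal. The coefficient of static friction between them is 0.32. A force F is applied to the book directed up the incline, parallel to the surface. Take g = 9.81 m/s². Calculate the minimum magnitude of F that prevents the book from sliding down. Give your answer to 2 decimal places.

75.64 N

The normal force is N = mg cos 41° = 137.709 N. With F at its minimum the book is on the verge of sliding down, so static friction is at its maximum μ_s N = 0.32 × 137.709 = 44.067 N and acts up the slope.
Equilibrium along the incline: F + μ_s N = mg sin 41°, so F = 119.708 − 44.067 = 75.641 N.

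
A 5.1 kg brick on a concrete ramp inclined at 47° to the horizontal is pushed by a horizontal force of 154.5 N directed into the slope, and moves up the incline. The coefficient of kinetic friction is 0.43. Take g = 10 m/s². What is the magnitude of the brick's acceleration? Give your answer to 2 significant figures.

The horizontal push has components F cos 47° = 154.5 × 0.6820 = 105.369 N up the incline and F sin 47° = 154.5 × 0.7314 = 113.001 N pressing into the surface.
The normal force is therefore N = mg cos 47° + F sin 47° = 34.782 + 113.001 = 147.783 N, and kinetic friction down the slope is μN = 0.43 × 147.783 = 63.547 N.
Along the incline: F cos 47° − mg sin 47° − μN = ma, so 105.369 − 37.301 − 63.547 = 5.1 a, giving a = 0.8865 m/s².

0.89 m/s²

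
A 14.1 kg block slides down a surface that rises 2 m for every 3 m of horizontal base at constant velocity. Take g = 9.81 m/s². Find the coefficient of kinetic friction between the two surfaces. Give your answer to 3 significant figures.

0.667

At constant velocity the net force along the incline is zero: mg sin 33.69° = μ mg cos 33.69°.
So μ = tan 33.69° = 0.5547 / 0.8321 = 0.6666.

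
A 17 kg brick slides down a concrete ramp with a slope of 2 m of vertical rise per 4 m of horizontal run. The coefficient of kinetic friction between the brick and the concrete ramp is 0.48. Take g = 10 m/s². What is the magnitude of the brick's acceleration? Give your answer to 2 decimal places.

0.18 m/s²

Resolving the weight along the incline: the component pulling the brick down the slope is mg sin 26.57° = 17 × 10 × 0.4472 = 76.024 N, and the normal force is N = mg cos 26.57° = 17 × 10 × 0.8944 = 152.048 N.
Kinetic friction acts up the slope with magnitude f = μN = 0.48 × 152.048 = 72.983 N.
Net force along the incline is 76.024 − 72.983 = 3.041 N, so a = 3.041 / 17 = 0.1789 m/s².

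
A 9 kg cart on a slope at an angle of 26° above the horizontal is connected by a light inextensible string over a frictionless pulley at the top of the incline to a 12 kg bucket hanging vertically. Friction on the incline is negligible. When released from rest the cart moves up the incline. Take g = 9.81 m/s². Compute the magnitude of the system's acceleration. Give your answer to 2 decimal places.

3.76 m/s²

For the cart on the incline: the weight component along the slope is m₁g sin 26° = 9 × 9.81 × 0.4384 = 38.706 N and the normal force is N = m₁g cos 26° = 79.355 N.
Newton's second law for the cart (up-slope positive): T − 38.706 = 9 a. For the hanging bucket (downward positive): 12 × 9.81 − T = 12 a.
Adding the two equations eliminates T: 79.014 = 21 a, so a = 3.7626 m/s².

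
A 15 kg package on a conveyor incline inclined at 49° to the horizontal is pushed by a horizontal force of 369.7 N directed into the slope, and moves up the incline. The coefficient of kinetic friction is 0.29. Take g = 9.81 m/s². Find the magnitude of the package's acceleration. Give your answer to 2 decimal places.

The horizontal push has components F cos 49° = 369.7 × 0.6561 = 242.560 N up the incline and F sin 49° = 369.7 × 0.7547 = 279.013 N pressing into the surface.
The normal force is therefore N = mg cos 49° + F sin 49° = 96.545 + 279.013 = 375.558 N, and kinetic friction down the slope is μN = 0.29 × 375.558 = 108.912 N.
Along the incline: F cos 49° − mg sin 49° − μN = ma, so 242.560 − 111.054 − 108.912 = 15 a, giving a = 1.5063 m/s².

1.51 m/s²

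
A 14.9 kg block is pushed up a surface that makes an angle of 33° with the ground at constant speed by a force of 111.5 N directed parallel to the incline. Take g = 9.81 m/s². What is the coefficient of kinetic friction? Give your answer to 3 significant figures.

At constant speed ΣF = 0 along the incline. The applied 111.5 N acts up the slope; the weight component mg sin 33° = 79.609 N and kinetic friction μN both act down the slope.
So 111.5 = 79.609 + μ × 122.588, giving μ = (111.5 − 79.609) / 122.588 = 0.2601.

0.260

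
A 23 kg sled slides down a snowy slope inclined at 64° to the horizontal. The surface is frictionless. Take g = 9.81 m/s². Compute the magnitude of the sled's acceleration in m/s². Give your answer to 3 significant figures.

8.82 m/s²

Resolving the weight along the incline: the component pulling the sled down the slope is mg sin 64° = 23 × 9.81 × 0.8988 = 202.796 N, and the normal force is N = mg cos 64° = 23 × 9.81 × 0.4384 = 98.916 N.
With no friction the net force along the incline is 202.796 N, so a = g sin 64° = 202.796 / 23 = 8.8172 m/s².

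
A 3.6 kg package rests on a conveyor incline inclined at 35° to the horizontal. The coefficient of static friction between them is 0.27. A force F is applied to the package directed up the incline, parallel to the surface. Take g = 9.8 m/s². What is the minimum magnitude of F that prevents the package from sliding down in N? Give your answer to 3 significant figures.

The normal force is N = mg cos 35° = 28.900 N. With F at its minimum the package is on the verge of sliding down, so static friction is at its maximum μ_s N = 0.27 × 28.900 = 7.803 N and acts up the slope.
Equilibrium along the incline: F + μ_s N = mg sin 35°, so F = 20.236 − 7.803 = 12.433 N.

12.4 N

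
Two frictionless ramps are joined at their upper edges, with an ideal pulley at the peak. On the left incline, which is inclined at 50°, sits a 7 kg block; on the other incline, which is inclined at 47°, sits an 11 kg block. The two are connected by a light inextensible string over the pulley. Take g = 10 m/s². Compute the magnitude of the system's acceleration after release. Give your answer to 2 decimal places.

Resolve each weight along its own incline: the 7 kg mass has component 7 × 10 × sin 50° = 53.623 N down its slope, and the 11 kg mass has 11 × 10 × sin 47° = 80.449 N down its slope.
The 11 kg side's 80.449 N exceeds the other side's 53.623 N, so that mass slides down and the 7 kg mass slides up. Taking that direction as positive, Newton's second law for the whole system gives 80.449 − 53.623 = (7 + 11) a, so a = 26.826 / 18 = 1.4903 m/s².

1.49 m/s²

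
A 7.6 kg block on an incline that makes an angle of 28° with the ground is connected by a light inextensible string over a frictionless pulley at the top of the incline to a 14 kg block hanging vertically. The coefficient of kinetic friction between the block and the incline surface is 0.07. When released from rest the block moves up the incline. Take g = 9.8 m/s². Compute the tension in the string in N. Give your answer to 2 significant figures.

For the block on the incline: the weight component along the slope is m₁g sin 28° = 7.6 × 9.8 × 0.4695 = 34.968 N and the normal force is N = m₁g cos 28° = 65.762 N.
Kinetic friction opposes the block's motion up the incline: f = μN = 0.07 × 65.762 = 4.603 N acting down the slope.
Newton's second law for the block (up-slope positive): T − 34.968 − 4.603 = 7.6 a. For the hanging block (downward positive): 14 × 9.8 − T = 14 a.
Adding the two equations eliminates T: 97.629 = 21.6 a, so a = 4.5199 m/s².
Then from the hanging block's equation, T = 14 × (9.8 − 4.5199) = 73.921 N.

74 N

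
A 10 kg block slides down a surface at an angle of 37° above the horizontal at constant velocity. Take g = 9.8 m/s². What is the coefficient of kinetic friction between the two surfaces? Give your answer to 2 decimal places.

At constant velocity the net force along the incline is zero: mg sin 37° = μ mg cos 37°.
So μ = tan 37° = 0.6018 / 0.7986 = 0.7536.

0.75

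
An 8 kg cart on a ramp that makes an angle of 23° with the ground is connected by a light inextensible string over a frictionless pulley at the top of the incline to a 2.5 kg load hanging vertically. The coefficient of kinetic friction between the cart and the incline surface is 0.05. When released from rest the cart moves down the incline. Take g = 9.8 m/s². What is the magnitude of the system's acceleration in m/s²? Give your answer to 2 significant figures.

For the cart on the incline: the weight component along the slope is m₁g sin 23° = 8 × 9.8 × 0.3907 = 30.631 N and the normal force is N = m₁g cos 23° = 72.168 N.
Kinetic friction opposes the cart's motion down the incline: f = μN = 0.05 × 72.168 = 3.608 N acting up the slope.
Newton's second law for the cart (down-slope positive): 30.631 − 3.608 − T = 8 a. For the hanging load (upward positive): T − 2.5 × 9.8 = 2.5 a.
Adding the two equations eliminates T: 2.523 = 10.5 a, so a = 0.2403 m/s².

0.24 m/s²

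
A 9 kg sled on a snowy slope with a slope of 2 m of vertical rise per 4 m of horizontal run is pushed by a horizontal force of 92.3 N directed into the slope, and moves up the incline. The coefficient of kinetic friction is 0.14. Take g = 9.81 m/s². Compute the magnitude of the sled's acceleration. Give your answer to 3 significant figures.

The horizontal push has components F cos 26.57° = 92.3 × 0.8944 = 82.553 N up the incline and F sin 26.57° = 92.3 × 0.4472 = 41.277 N pressing into the surface.
The normal force is therefore N = mg cos 26.57° + F sin 26.57° = 78.967 + 41.277 = 120.244 N, and kinetic friction down the slope is μN = 0.14 × 120.244 = 16.834 N.
Along the incline: F cos 26.57° − mg sin 26.57° − μN = ma, so 82.553 − 39.483 − 16.834 = 9 a, giving a = 2.9151 m/s².

2.92 m/s²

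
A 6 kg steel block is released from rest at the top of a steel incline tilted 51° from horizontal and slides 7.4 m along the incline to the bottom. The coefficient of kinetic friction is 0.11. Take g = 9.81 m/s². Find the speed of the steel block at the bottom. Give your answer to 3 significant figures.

The weight component along the incline is mg sin 51° = 45.743 N and the normal force is N = mg cos 51° = 37.042 N.
Friction up the slope is f = μN = 0.11 × 37.042 = 4.075 N, so the net downslope force is 45.743 − 4.075 = 41.668 N and a = 41.668 / 6 = 6.9447 m/s².
Starting from rest over a distance of 7.4 m, v² = 2aL = 2 × 6.9447 × 7.4 = 102.7816, so v = 10.1381 m/s.

10.1 m/s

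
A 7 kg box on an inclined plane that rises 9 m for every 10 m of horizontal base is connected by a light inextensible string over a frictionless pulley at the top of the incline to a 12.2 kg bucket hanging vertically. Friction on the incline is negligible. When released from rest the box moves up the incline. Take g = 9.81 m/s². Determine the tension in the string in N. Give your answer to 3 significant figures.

72.8 N

For the box on the incline: the weight component along the slope is m₁g sin 41.99° = 7 × 9.81 × 0.6690 = 45.940 N and the normal force is N = m₁g cos 41.99° = 51.042 N.
Newton's second law for the box (up-slope positive): T − 45.940 = 7 a. For the hanging bucket (downward positive): 12.2 × 9.81 − T = 12.2 a.
Adding the two equations eliminates T: 73.742 = 19.2 a, so a = 3.8407 m/s².
Then from the hanging bucket's equation, T = 12.2 × (9.81 − 3.8407) = 72.825 N.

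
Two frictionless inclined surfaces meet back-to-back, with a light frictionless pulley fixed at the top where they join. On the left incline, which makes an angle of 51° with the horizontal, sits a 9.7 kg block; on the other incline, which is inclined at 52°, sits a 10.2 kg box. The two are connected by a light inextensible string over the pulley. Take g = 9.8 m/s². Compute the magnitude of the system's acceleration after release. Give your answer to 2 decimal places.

0.25 m/s²

Resolve each weight along its own incline: the 9.7 kg mass has component 9.7 × 9.8 × sin 51° = 73.875 N down its slope, and the 10.2 kg mass has 10.2 × 9.8 × sin 52° = 78.770 N down its slope.
The 10.2 kg side's 78.770 N exceeds the other side's 73.875 N, so that mass slides down and the 9.7 kg mass slides up. Taking that direction as positive, Newton's second law for the whole system gives 78.770 − 73.875 = (9.7 + 10.2) a, so a = 4.895 / 19.9 = 0.2460 m/s².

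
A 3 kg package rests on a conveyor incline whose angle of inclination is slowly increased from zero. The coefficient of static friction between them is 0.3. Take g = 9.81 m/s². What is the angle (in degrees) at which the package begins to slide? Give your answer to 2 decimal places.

16.70°

At the threshold of sliding, static friction is at its maximum μ_s N and exactly balances the weight component along the incline: mg sin θ = μ_s mg cos θ.
Hence tan θ = μ_s = 0.3, so θ = arctan(0.3) = 16.6992°.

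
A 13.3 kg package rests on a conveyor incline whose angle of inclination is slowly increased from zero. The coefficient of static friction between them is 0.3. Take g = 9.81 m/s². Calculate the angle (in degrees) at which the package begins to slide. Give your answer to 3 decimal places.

16.699°

At the threshold of sliding, static friction is at its maximum μ_s N and exactly balances the weight component along the incline: mg sin θ = μ_s mg cos θ.
Hence tan θ = μ_s = 0.3, so θ = arctan(0.3) = 16.6992°.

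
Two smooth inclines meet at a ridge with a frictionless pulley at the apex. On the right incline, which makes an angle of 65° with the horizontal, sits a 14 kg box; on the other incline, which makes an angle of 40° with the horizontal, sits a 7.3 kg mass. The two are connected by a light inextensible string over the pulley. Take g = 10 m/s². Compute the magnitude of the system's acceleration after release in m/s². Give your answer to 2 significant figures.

3.8 m/s²

Resolve each weight along its own incline: the 14 kg mass has component 14 × 10 × sin 65° = 126.883 N down its slope, and the 7.3 kg mass has 7.3 × 10 × sin 40° = 46.923 N down its slope.
The 14 kg side's 126.883 N exceeds the other side's 46.923 N, so that mass slides down and the 7.3 kg mass slides up. Taking that direction as positive, Newton's second law for the whole system gives 126.883 − 46.923 = (14 + 7.3) a, so a = 79.960 / 21.3 = 3.7540 m/s².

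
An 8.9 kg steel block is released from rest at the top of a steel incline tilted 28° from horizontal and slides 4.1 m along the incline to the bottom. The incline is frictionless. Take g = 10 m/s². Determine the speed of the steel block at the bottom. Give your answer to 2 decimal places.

The weight component along the incline is mg sin 28° = 41.783 N and the normal force is N = mg cos 28° = 78.582 N.
With no friction, a = g sin 28° = 4.6947 m/s².
Starting from rest over a distance of 4.1 m, v² = 2aL = 2 × 4.6947 × 4.1 = 38.4965, so v = 6.2046 m/s.

6.20 m/s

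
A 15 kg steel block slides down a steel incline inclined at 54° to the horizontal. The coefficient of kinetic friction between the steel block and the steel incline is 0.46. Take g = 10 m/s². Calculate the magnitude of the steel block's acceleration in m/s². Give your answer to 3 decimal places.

Resolving the weight along the incline: the component pulling the steel block down the slope is mg sin 54° = 15 × 10 × 0.8090 = 121.350 N, and the normal force is N = mg cos 54° = 15 × 10 × 0.5878 = 88.170 N.
Kinetic friction acts up the slope with magnitude f = μN = 0.46 × 88.170 = 40.558 N.
Net force along the incline is 121.350 − 40.558 = 80.792 N, so a = 80.792 / 15 = 5.3861 m/s².

5.386 m/s²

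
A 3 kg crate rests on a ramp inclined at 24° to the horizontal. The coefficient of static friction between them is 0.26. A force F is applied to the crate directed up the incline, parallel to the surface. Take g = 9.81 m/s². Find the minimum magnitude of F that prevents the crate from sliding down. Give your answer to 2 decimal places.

4.98 N

The normal force is N = mg cos 24° = 26.886 N. With F at its minimum the crate is on the verge of sliding down, so static friction is at its maximum μ_s N = 0.26 × 26.886 = 6.990 N and acts up the slope.
Equilibrium along the incline: F + μ_s N = mg sin 24°, so F = 11.970 − 6.990 = 4.980 N.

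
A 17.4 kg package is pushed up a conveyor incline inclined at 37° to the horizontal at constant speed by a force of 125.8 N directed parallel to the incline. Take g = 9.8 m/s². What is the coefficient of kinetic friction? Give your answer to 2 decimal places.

At constant speed ΣF = 0 along the incline. The applied 125.8 N acts up the slope; the weight component mg sin 37° = 102.621 N and kinetic friction μN both act down the slope.
So 125.8 = 102.621 + μ × 136.183, giving μ = (125.8 − 102.621) / 136.183 = 0.1702.

0.17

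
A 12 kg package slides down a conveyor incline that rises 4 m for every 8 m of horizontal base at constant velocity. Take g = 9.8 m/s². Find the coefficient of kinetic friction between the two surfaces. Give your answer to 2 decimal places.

0.50

At constant velocity the net force along the incline is zero: mg sin 26.57° = μ mg cos 26.57°.
So μ = tan 26.57° = 0.4472 / 0.8944 = 0.5000.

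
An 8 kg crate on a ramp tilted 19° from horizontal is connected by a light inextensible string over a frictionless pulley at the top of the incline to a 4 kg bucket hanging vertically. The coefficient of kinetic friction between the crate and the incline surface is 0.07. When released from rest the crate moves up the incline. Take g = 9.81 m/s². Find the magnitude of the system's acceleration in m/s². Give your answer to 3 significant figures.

For the crate on the incline: the weight component along the slope is m₁g sin 19° = 8 × 9.81 × 0.3256 = 25.553 N and the normal force is N = m₁g cos 19° = 74.204 N.
Kinetic friction opposes the crate's motion up the incline: f = μN = 0.07 × 74.204 = 5.194 N acting down the slope.
Newton's second law for the crate (up-slope positive): T − 25.553 − 5.194 = 8 a. For the hanging bucket (downward positive): 4 × 9.81 − T = 4 a.
Adding the two equations eliminates T: 8.493 = 12 a, so a = 0.7077 m/s².

0.708 m/s²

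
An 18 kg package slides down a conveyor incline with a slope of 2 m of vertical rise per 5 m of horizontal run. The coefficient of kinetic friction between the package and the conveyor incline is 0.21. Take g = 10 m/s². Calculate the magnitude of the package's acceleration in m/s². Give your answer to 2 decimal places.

1.76 m/s²

Resolving the weight along the incline: the component pulling the package down the slope is mg sin 21.80° = 18 × 10 × 0.3714 = 66.852 N, and the normal force is N = mg cos 21.80° = 18 × 10 × 0.9285 = 167.130 N.
Kinetic friction acts up the slope with magnitude f = μN = 0.21 × 167.130 = 35.097 N.
Net force along the incline is 66.852 − 35.097 = 31.755 N, so a = 31.755 / 18 = 1.7642 m/s².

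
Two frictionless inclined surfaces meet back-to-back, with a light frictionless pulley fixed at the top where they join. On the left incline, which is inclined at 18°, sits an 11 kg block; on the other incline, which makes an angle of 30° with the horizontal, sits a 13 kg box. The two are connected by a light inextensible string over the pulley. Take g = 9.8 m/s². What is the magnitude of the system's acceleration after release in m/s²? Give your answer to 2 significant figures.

1.3 m/s²

Resolve each weight along its own incline: the 11 kg mass has component 11 × 9.8 × sin 18° = 33.312 N down its slope, and the 13 kg mass has 13 × 9.8 × sin 30° = 63.700 N down its slope.
The 13 kg side's 63.700 N exceeds the other side's 33.312 N, so that mass slides down and the 11 kg mass slides up. Taking that direction as positive, Newton's second law for the whole system gives 63.700 − 33.312 = (11 + 13) a, so a = 30.388 / 24 = 1.2662 m/s².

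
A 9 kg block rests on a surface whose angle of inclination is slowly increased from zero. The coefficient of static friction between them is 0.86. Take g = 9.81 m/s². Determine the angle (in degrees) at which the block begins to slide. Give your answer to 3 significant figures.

40.7°

At the threshold of sliding, static friction is at its maximum μ_s N and exactly balances the weight component along the incline: mg sin θ = μ_s mg cos θ.
Hence tan θ = μ_s = 0.86, so θ = arctan(0.86) = 40.6955°.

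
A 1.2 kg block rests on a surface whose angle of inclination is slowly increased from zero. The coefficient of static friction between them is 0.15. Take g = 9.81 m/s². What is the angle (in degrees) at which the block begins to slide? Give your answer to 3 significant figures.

8.53°

At the threshold of sliding, static friction is at its maximum μ_s N and exactly balances the weight component along the incline: mg sin θ = μ_s mg cos θ.
Hence tan θ = μ_s = 0.15, so θ = arctan(0.15) = 8.5308°.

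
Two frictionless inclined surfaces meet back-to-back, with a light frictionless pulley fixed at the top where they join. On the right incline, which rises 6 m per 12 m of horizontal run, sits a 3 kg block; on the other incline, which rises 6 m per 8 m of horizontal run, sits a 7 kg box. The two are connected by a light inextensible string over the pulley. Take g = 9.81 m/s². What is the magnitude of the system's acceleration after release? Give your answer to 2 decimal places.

2.80 m/s²

Resolve each weight along its own incline: the 3 kg mass has component 3 × 9.81 × sin 26.57° = 13.161 N down its slope, and the 7 kg mass has 7 × 9.81 × sin 36.87° = 41.202 N down its slope.
The 7 kg side's 41.202 N exceeds the other side's 13.161 N, so that mass slides down and the 3 kg mass slides up. Taking that direction as positive, Newton's second law for the whole system gives 41.202 − 13.161 = (3 + 7) a, so a = 28.041 / 10 = 2.8041 m/s².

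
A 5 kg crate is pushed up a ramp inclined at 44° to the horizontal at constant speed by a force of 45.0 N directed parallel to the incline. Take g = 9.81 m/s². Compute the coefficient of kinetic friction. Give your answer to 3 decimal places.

0.310

At constant speed ΣF = 0 along the incline. The applied 45.0 N acts up the slope; the weight component mg sin 44° = 34.073 N and kinetic friction μN both act down the slope.
So 45.0 = 34.073 + μ × 35.284, giving μ = (45.0 − 34.073) / 35.284 = 0.3097.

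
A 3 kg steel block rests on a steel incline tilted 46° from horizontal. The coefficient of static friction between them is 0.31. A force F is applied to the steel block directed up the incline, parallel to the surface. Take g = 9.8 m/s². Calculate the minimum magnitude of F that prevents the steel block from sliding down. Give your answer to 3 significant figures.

14.8 N

The normal force is N = mg cos 46° = 20.423 N. With F at its minimum the steel block is on the verge of sliding down, so static friction is at its maximum μ_s N = 0.31 × 20.423 = 6.331 N and acts up the slope.
Equilibrium along the incline: F + μ_s N = mg sin 46°, so F = 21.149 − 6.331 = 14.818 N.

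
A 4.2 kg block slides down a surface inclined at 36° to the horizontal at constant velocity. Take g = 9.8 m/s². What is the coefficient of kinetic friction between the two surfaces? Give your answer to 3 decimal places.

At constant velocity the net force along the incline is zero: mg sin 36° = μ mg cos 36°.
So μ = tan 36° = 0.5878 / 0.8090 = 0.7266.

0.727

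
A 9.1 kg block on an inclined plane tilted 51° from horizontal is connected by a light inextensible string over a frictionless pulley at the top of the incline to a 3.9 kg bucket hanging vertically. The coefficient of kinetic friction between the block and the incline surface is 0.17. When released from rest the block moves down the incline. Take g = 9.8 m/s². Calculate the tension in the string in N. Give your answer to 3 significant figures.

44.7 N

For the block on the incline: the weight component along the slope is m₁g sin 51° = 9.1 × 9.8 × 0.7771 = 69.302 N and the normal force is N = m₁g cos 51° = 56.123 N.
Kinetic friction opposes the block's motion down the incline: f = μN = 0.17 × 56.123 = 9.541 N acting up the slope.
Newton's second law for the block (down-slope positive): 69.302 − 9.541 − T = 9.1 a. For the hanging bucket (upward positive): T − 3.9 × 9.8 = 3.9 a.
Adding the two equations eliminates T: 21.541 = 13 a, so a = 1.6570 m/s².
Then from the hanging bucket's equation, T = 3.9 × (9.8 + 1.6570) = 44.682 N.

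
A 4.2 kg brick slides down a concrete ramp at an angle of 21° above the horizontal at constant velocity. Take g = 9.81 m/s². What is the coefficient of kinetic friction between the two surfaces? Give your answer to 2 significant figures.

At constant velocity the net force along the incline is zero: mg sin 21° = μ mg cos 21°.
So μ = tan 21° = 0.3584 / 0.9336 = 0.3839.

0.38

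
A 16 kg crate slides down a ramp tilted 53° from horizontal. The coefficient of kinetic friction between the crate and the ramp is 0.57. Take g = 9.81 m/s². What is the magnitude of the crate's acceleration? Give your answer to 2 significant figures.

Resolving the weight along the incline: the component pulling the crate down the slope is mg sin 53° = 16 × 9.81 × 0.7986 = 125.348 N, and the normal force is N = mg cos 53° = 16 × 9.81 × 0.6018 = 94.459 N.
Kinetic friction acts up the slope with magnitude f = μN = 0.57 × 94.459 = 53.842 N.
Net force along the incline is 125.348 − 53.842 = 71.506 N, so a = 71.506 / 16 = 4.4691 m/s².

4.5 m/s²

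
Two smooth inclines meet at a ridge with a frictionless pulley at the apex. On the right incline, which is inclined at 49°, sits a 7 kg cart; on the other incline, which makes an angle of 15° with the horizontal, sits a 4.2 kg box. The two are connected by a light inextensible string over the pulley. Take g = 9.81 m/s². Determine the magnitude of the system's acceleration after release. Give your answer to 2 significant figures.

3.7 m/s²

Resolve each weight along its own incline: the 7 kg mass has component 7 × 9.81 × sin 49° = 51.826 N down its slope, and the 4.2 kg mass has 4.2 × 9.81 × sin 15° = 10.664 N down its slope.
The 7 kg side's 51.826 N exceeds the other side's 10.664 N, so that mass slides down and the 4.2 kg mass slides up. Taking that direction as positive, Newton's second law for the whole system gives 51.826 − 10.664 = (7 + 4.2) a, so a = 41.162 / 11.2 = 3.6752 m/s².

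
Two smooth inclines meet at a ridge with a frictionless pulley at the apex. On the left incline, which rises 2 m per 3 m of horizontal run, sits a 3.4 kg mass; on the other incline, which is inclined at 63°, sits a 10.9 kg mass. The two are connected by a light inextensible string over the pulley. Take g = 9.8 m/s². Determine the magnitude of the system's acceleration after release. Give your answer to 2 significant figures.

Resolve each weight along its own incline: the 3.4 kg mass has component 3.4 × 9.8 × sin 33.69° = 18.483 N down its slope, and the 10.9 kg mass has 10.9 × 9.8 × sin 63° = 95.177 N down its slope.
The 10.9 kg side's 95.177 N exceeds the other side's 18.483 N, so that mass slides down and the 3.4 kg mass slides up. Taking that direction as positive, Newton's second law for the whole system gives 95.177 − 18.483 = (3.4 + 10.9) a, so a = 76.694 / 14.3 = 5.3632 m/s².

5.4 m/s²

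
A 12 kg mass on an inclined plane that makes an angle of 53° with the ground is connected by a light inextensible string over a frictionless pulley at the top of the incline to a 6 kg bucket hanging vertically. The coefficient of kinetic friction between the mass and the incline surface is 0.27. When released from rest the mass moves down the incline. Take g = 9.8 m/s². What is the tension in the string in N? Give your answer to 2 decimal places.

64.14 N

For the mass on the incline: the weight component along the slope is m₁g sin 53° = 12 × 9.8 × 0.7986 = 93.915 N and the normal force is N = m₁g cos 53° = 70.773 N.
Kinetic friction opposes the mass's motion down the incline: f = μN = 0.27 × 70.773 = 19.109 N acting up the slope.
Newton's second law for the mass (down-slope positive): 93.915 − 19.109 − T = 12 a. For the hanging bucket (upward positive): T − 6 × 9.8 = 6 a.
Adding the two equations eliminates T: 16.006 = 18 a, so a = 0.8892 m/s².
Then from the hanging bucket's equation, T = 6 × (9.8 + 0.8892) = 64.135 N.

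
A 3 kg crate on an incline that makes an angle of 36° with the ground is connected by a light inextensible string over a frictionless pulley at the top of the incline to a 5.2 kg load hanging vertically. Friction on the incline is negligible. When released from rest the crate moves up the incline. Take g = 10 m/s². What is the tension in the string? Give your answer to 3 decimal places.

For the crate on the incline: the weight component along the slope is m₁g sin 36° = 3 × 10 × 0.5878 = 17.634 N and the normal force is N = m₁g cos 36° = 24.271 N.
Newton's second law for the crate (up-slope positive): T − 17.634 = 3 a. For the hanging load (downward positive): 5.2 × 10 − T = 5.2 a.
Adding the two equations eliminates T: 34.366 = 8.2 a, so a = 4.1910 m/s².
Then from the hanging load's equation, T = 5.2 × (10 − 4.1910) = 30.207 N.

30.207 N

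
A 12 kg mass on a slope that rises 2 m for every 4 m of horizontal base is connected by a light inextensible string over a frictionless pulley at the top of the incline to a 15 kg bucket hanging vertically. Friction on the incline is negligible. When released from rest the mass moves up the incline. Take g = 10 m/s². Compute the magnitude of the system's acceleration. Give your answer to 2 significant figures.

For the mass on the incline: the weight component along the slope is m₁g sin 26.57° = 12 × 10 × 0.4472 = 53.664 N and the normal force is N = m₁g cos 26.57° = 107.331 N.
Newton's second law for the mass (up-slope positive): T − 53.664 = 12 a. For the hanging bucket (downward positive): 15 × 10 − T = 15 a.
Adding the two equations eliminates T: 96.336 = 27 a, so a = 3.5680 m/s².

3.6 m/s²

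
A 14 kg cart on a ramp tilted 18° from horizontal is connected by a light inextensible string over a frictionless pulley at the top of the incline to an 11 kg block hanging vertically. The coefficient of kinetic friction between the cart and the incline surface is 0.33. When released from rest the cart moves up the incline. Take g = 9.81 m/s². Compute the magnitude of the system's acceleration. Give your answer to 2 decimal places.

For the cart on the incline: the weight component along the slope is m₁g sin 18° = 14 × 9.81 × 0.3090 = 42.438 N and the normal force is N = m₁g cos 18° = 130.618 N.
Kinetic friction opposes the cart's motion up the incline: f = μN = 0.33 × 130.618 = 43.104 N acting down the slope.
Newton's second law for the cart (up-slope positive): T − 42.438 − 43.104 = 14 a. For the hanging block (downward positive): 11 × 9.81 − T = 11 a.
Adding the two equations eliminates T: 22.368 = 25 a, so a = 0.8947 m/s².

0.89 m/s²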